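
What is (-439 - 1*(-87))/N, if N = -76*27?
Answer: 88/513 ≈ 0.17154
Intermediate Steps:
N = -2052
(-439 - 1*(-87))/N = (-439 - 1*(-87))/(-2052) = (-439 + 87)*(-1/2052) = -352*(-1/2052) = 88/513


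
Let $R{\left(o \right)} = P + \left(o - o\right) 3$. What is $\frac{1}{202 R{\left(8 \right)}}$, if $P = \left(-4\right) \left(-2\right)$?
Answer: $\frac{1}{1616} \approx 0.00061881$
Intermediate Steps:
$P = 8$
$R{\left(o \right)} = 8$ ($R{\left(o \right)} = 8 + \left(o - o\right) 3 = 8 + 0 \cdot 3 = 8 + 0 = 8$)
$\frac{1}{202 R{\left(8 \right)}} = \frac{1}{202 \cdot 8} = \frac{1}{1616}$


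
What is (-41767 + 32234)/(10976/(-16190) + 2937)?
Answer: -77169635/23769527 ≈ -3.2466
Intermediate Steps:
(-41767 + 32234)/(10976/(-16190) + 2937) = -9533/(10976*(-1/16190) + 2937) = -9533/(-5488/8095 + 2937) = -9533/23769527/8095 = -9533*8095/23769527 = -77169635/23769527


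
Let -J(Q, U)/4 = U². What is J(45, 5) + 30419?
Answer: 30319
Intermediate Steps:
J(Q, U) = -4*U²
J(45, 5) + 30419 = -4*5² + 30419 = -4*25 + 30419 = -100 + 30419 = 30319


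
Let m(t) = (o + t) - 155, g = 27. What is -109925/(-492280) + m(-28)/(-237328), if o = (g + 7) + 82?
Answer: 653031579/2920795696 ≈ 0.22358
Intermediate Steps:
o = 116 (o = (27 + 7) + 82 = 34 + 82 = 116)
m(t) = -39 + t (m(t) = (116 + t) - 155 = -39 + t)
-109925/(-492280) + m(-28)/(-237328) = -109925/(-492280) + (-39 - 28)/(-237328) = -109925*(-1/492280) - 67*(-1/237328) = 21985/98456 + 67/237328 = 653031579/2920795696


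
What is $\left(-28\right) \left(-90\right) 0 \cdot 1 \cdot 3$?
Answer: $0$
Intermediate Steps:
$\left(-28\right) \left(-90\right) 0 \cdot 1 \cdot 3 = 2520 \cdot 0 \cdot 3 = 2520 \cdot 0 = 0$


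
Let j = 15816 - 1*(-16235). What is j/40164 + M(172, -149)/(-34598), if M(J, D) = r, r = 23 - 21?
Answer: 554410085/694797036 ≈ 0.79795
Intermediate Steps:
r = 2
M(J, D) = 2
j = 32051 (j = 15816 + 16235 = 32051)
j/40164 + M(172, -149)/(-34598) = 32051/40164 + 2/(-34598) = 32051*(1/40164) + 2*(-1/34598) = 32051/40164 - 1/17299 = 554410085/694797036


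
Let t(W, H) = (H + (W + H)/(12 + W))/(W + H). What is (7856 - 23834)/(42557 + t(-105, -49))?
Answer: -32690988/87072251 ≈ -0.37545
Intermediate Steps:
t(W, H) = (H + (H + W)/(12 + W))/(H + W)
(7856 - 23834)/(42557 + t(-105, -49)) = (7856 - 23834)/(42557 + (-105 + 13*(-49) - 49*(-105))/((-105)**2 + 12*(-49) + 12*(-105) - 49*(-105))) = -15978/(42557 + (-105 - 637 + 5145)/(11025 - 588 - 1260 + 5145)) = -15978/(42557 + 4403/14322) = -15978/(42557 + (1/14322)*4403) = -15978/(42557 + 629/2046) = -15978/87072251/2046 = -15978*2046/87072251 = -32690988/87072251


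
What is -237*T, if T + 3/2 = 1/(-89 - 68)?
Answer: 112101/314 ≈ 357.01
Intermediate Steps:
T = -473/314 (T = -3/2 + 1/(-89 - 68) = -3/2 + 1/(-157) = -3/2 - 1/157 = -473/314 ≈ -1.5064)
-237*T = -237*(-473/314) = 112101/314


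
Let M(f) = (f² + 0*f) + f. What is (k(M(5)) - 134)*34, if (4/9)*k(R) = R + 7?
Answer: -3451/2 ≈ -1725.5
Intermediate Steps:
M(f) = f + f² (M(f) = (f² + 0) + f = f² + f = f + f²)
k(R) = 63/4 + 9*R/4 (k(R) = 9*(R + 7)/4 = 9*(7 + R)/4 = 63/4 + 9*R/4)
(k(M(5)) - 134)*34 = ((63/4 + 9*(5*(1 + 5))/4) - 134)*34 = ((63/4 + 9*(5*6)/4) - 134)*34 = ((63/4 + (9/4)*30) - 134)*34 = ((63/4 + 135/2) - 134)*34 = (333/4 - 134)*34 = -203/4*34 = -3451/2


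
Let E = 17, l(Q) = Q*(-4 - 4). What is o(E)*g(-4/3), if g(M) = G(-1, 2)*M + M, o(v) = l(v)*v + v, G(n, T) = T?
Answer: 9180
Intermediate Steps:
l(Q) = -8*Q (l(Q) = Q*(-8) = -8*Q)
o(v) = v - 8*v² (o(v) = (-8*v)*v + v = -8*v² + v = v - 8*v²)
g(M) = 3*M (g(M) = 2*M + M = 3*M)
o(E)*g(-4/3) = (17*(1 - 8*17))*(3*(-4/3)) = (17*(1 - 136))*(3*(-4*⅓)) = (17*(-135))*(3*(-4/3)) = -2295*(-4) = 9180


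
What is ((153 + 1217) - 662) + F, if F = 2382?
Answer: 3090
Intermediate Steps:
((153 + 1217) - 662) + F = ((153 + 1217) - 662) + 2382 = (1370 - 662) + 2382 = 708 + 2382 = 3090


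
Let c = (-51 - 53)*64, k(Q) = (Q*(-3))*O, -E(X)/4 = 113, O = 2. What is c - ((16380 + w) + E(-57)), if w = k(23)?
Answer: -22446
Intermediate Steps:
E(X) = -452 (E(X) = -4*113 = -452)
k(Q) = -6*Q (k(Q) = (Q*(-3))*2 = -3*Q*2 = -6*Q)
w = -138 (w = -6*23 = -138)
c = -6656 (c = -104*64 = -6656)
c - ((16380 + w) + E(-57)) = -6656 - ((16380 - 138) - 452) = -6656 - (16242 - 452) = -6656 - 1*15790 = -6656 - 15790 = -22446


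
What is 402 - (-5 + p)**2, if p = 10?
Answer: 377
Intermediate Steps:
402 - (-5 + p)**2 = 402 - (-5 + 10)**2 = 402 - 1*5**2 = 402 - 1*25 = 402 - 25 = 377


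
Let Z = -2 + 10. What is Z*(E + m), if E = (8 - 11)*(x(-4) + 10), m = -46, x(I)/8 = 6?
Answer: -1760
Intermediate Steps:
x(I) = 48 (x(I) = 8*6 = 48)
Z = 8
E = -174 (E = (8 - 11)*(48 + 10) = -3*58 = -174)
Z*(E + m) = 8*(-174 - 46) = 8*(-220) = -1760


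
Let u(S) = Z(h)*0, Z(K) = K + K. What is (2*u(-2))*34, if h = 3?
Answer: 0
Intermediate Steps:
Z(K) = 2*K
u(S) = 0 (u(S) = (2*3)*0 = 6*0 = 0)
(2*u(-2))*34 = (2*0)*34 = 0*34 = 0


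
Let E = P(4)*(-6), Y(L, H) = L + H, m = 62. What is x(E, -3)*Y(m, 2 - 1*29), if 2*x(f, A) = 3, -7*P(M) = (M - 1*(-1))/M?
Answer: 105/2 ≈ 52.500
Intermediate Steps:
P(M) = -(1 + M)/(7*M) (P(M) = -(M - 1*(-1))/(7*M) = -(M + 1)/(7*M) = -(1 + M)/(7*M))
Y(L, H) = H + L
E = 15/14 (E = ((⅐)*(-1 - 1*4)/4)*(-6) = ((⅐)*(¼)*(-1 - 4))*(-6) = ((⅐)*(¼)*(-5))*(-6) = -5/28*(-6) = 15/14 ≈ 1.0714)
x(f, A) = 3/2 (x(f, A) = (½)*3 = 3/2)
x(E, -3)*Y(m, 2 - 1*29) = 3*((2 - 1*29) + 62)/2 = 3*((2 - 29) + 62)/2 = 3*(-27 + 62)/2 = (3/2)*35 = 105/2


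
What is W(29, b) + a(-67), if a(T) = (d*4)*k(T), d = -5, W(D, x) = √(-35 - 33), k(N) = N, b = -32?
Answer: 1340 + 2*I*√17 ≈ 1340.0 + 8.2462*I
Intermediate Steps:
W(D, x) = 2*I*√17 (W(D, x) = √(-68) = 2*I*√17)
a(T) = -20*T (a(T) = (-5*4)*T = -20*T)
W(29, b) + a(-67) = 2*I*√17 - 20*(-67) = 2*I*√17 + 1340 = 1340 + 2*I*√17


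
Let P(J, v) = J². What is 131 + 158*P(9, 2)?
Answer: 12929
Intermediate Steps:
131 + 158*P(9, 2) = 131 + 158*9² = 131 + 158*81 = 131 + 12798 = 12929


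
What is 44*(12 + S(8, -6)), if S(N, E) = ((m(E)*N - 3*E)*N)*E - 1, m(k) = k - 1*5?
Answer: 148324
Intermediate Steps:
m(k) = -5 + k (m(k) = k - 5 = -5 + k)
S(N, E) = -1 + E*N*(-3*E + N*(-5 + E)) (S(N, E) = (((-5 + E)*N - 3*E)*N)*E - 1 = ((N*(-5 + E) - 3*E)*N)*E - 1 = ((-3*E + N*(-5 + E))*N)*E - 1 = (N*(-3*E + N*(-5 + E)))*E - 1 = E*N*(-3*E + N*(-5 + E)) - 1 = -1 + E*N*(-3*E + N*(-5 + E)))
44*(12 + S(8, -6)) = 44*(12 + (-1 - 3*8*(-6)**2 - 6*8**2*(-5 - 6))) = 44*(12 + (-1 - 3*8*36 - 6*64*(-11))) = 44*(12 + (-1 - 864 + 4224)) = 44*(12 + 3359) = 44*3371 = 148324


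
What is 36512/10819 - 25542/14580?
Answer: 4740853/2921130 ≈ 1.6230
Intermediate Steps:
36512/10819 - 25542/14580 = 36512*(1/10819) - 25542*1/14580 = 36512/10819 - 473/270 = 4740853/2921130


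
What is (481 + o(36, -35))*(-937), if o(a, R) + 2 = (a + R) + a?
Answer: -483492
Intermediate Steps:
o(a, R) = -2 + R + 2*a (o(a, R) = -2 + ((a + R) + a) = -2 + ((R + a) + a) = -2 + (R + 2*a) = -2 + R + 2*a)
(481 + o(36, -35))*(-937) = (481 + (-2 - 35 + 2*36))*(-937) = (481 + (-2 - 35 + 72))*(-937) = (481 + 35)*(-937) = 516*(-937) = -483492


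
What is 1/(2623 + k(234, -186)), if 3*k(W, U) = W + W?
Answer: 1/2779 ≈ 0.00035984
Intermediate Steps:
k(W, U) = 2*W/3 (k(W, U) = (W + W)/3 = (2*W)/3 = 2*W/3)
1/(2623 + k(234, -186)) = 1/(2623 + (2/3)*234) = 1/(2623 + 156) = 1/2779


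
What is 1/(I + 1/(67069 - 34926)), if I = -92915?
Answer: -32143/2986566844 ≈ -1.0763e-5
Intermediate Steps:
1/(I + 1/(67069 - 34926)) = 1/(-92915 + 1/(67069 - 34926)) = 1/(-92915 + 1/32143) = 1/(-2986566844/32143) = -32143/2986566844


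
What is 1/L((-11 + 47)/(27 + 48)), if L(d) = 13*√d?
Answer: 5*√3/78 ≈ 0.11103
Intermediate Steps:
1/L((-11 + 47)/(27 + 48)) = 1/(13*√((-11 + 47)/(27 + 48))) = 1/(13*√(36/75)) = 1/(13*√(36*(1/75))) = 1/(13*√(12/25)) = 1/(13*(2*√3/5)) = 1/(26*√3/5) = 5*√3/78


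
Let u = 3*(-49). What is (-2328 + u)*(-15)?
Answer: 37125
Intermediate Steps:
u = -147
(-2328 + u)*(-15) = (-2328 - 147)*(-15) = -2475*(-15) = 37125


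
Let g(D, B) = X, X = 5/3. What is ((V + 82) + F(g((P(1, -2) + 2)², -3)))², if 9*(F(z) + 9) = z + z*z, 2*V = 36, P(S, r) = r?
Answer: 54922921/6561 ≈ 8371.1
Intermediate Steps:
X = 5/3 (X = 5*(⅓) = 5/3 ≈ 1.6667)
V = 18 (V = (½)*36 = 18)
g(D, B) = 5/3
F(z) = -9 + z/9 + z²/9 (F(z) = -9 + (z + z*z)/9 = -9 + (z + z²)/9 = -9 + (z/9 + z²/9) = -9 + z/9 + z²/9)
((V + 82) + F(g((P(1, -2) + 2)², -3)))² = ((18 + 82) + (-9 + (⅑)*(5/3) + (5/3)²/9))² = (100 + (-9 + 5/27 + (⅑)*(25/9)))² = (100 + (-9 + 5/27 + 25/81))² = (100 - 689/81)² = (7411/81)² = 54922921/6561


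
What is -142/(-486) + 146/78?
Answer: 6836/3159 ≈ 2.1640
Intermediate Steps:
-142/(-486) + 146/78 = -142*(-1/486) + 146*(1/78) = 71/243 + 73/39 = 6836/3159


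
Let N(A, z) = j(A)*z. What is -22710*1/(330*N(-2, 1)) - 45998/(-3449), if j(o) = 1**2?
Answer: -2104915/37939 ≈ -55.482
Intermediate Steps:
j(o) = 1
N(A, z) = z (N(A, z) = 1*z = z)
-22710*1/(330*N(-2, 1)) - 45998/(-3449) = -22710/((1*22)*15) - 45998/(-3449) = -22710/(22*15) - 45998*(-1/3449) = -22710/330 + 45998/3449 = -22710*1/330 + 45998/3449 = -757/11 + 45998/3449 = -2104915/37939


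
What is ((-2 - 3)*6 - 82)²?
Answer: 12544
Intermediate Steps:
((-2 - 3)*6 - 82)² = (-5*6 - 82)² = (-30 - 82)² = (-112)² = 12544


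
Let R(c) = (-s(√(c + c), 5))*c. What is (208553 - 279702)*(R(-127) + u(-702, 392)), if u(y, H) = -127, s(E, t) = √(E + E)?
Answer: 9035923 - 9035923*2^(¾)*127^(¼)*√I ≈ -2.7037e+7 - 3.6073e+7*I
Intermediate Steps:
s(E, t) = √2*√E (s(E, t) = √(2*E) = √2*√E)
R(c) = -2^(¾)*c^(5/4) (R(c) = (-√2*√(√(c + c)))*c = (-√2*√(√(2*c)))*c = (-√2*√(√2*√c))*c = (-√2*2^(¼)*c^(¼))*c = (-2^(¾)*c^(¼))*c = -2^(¾)*c^(5/4))
(208553 - 279702)*(R(-127) + u(-702, 392)) = (208553 - 279702)*(-2^(¾)*(-127)^(5/4) - 127) = -71149*(-2^(¾)*(-127*(-127)^(¼)) - 127) = -71149*(127*(-127)^(¼)*2^(¾) - 127) = -71149*(-127 + 127*(-127)^(¼)*2^(¾)) = 9035923 - 9035923*(-127)^(¼)*2^(¾)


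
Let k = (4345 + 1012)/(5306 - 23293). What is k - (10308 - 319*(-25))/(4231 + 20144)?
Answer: -459433196/438433125 ≈ -1.0479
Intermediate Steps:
k = -5357/17987 (k = 5357/(-17987) = 5357*(-1/17987) = -5357/17987 ≈ -0.29783)
k - (10308 - 319*(-25))/(4231 + 20144) = -5357/17987 - (10308 - 319*(-25))/(4231 + 20144) = -5357/17987 - (10308 + 7975)/24375 = -5357/17987 - 18283/24375 = -459433196/438433125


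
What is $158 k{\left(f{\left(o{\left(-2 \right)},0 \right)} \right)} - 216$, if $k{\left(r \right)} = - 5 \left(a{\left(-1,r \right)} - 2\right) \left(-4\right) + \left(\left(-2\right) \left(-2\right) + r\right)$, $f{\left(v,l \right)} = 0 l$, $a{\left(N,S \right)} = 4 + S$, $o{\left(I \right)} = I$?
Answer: $6736$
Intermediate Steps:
$f{\left(v,l \right)} = 0$
$k{\left(r \right)} = 44 + 21 r$ ($k{\left(r \right)} = - 5 \left(\left(4 + r\right) - 2\right) \left(-4\right) + \left(\left(-2\right) \left(-2\right) + r\right) = - 5 \left(2 + r\right) \left(-4\right) + \left(4 + r\right) = - 5 \left(-8 - 4 r\right) + \left(4 + r\right) = \left(40 + 20 r\right) + \left(4 + r\right) = 44 + 21 r$)
$158 k{\left(f{\left(o{\left(-2 \right)},0 \right)} \right)} - 216 = 158 \left(44 + 21 \cdot 0\right) - 216 = 158 \left(44 + 0\right) - 216 = 158 \cdot 44 - 216 = 6952 - 216 = 6736$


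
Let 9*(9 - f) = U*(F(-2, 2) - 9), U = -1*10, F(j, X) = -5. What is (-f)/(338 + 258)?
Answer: 59/5364 ≈ 0.010999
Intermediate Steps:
U = -10
f = -59/9 (f = 9 - (-10)*(-5 - 9)/9 = 9 - (-10)*(-14)/9 = 9 - 1/9*140 = 9 - 140/9 = -59/9 ≈ -6.5556)
(-f)/(338 + 258) = (-1*(-59/9))/(338 + 258) = (59/9)/596 = (1/596)*(59/9) = 59/5364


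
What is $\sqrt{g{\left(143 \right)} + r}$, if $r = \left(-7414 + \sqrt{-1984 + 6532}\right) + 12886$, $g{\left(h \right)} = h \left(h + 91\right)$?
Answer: $\sqrt{38934 + 2 \sqrt{1137}} \approx 197.49$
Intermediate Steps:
$g{\left(h \right)} = h \left(91 + h\right)$
$r = 5472 + 2 \sqrt{1137}$ ($r = \left(-7414 + \sqrt{4548}\right) + 12886 = \left(-7414 + 2 \sqrt{1137}\right) + 12886 = 5472 + 2 \sqrt{1137} \approx 5539.4$)
$\sqrt{g{\left(143 \right)} + r} = \sqrt{143 \left(91 + 143\right) + \left(5472 + 2 \sqrt{1137}\right)} = \sqrt{143 \cdot 234 + \left(5472 + 2 \sqrt{1137}\right)} = \sqrt{33462 + \left(5472 + 2 \sqrt{1137}\right)} = \sqrt{38934 + 2 \sqrt{1137}}$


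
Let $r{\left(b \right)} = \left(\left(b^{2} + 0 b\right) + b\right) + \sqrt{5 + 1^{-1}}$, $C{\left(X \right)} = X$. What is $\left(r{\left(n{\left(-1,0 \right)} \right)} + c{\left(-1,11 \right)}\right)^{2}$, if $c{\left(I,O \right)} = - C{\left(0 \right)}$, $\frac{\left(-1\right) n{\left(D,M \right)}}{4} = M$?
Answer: $6$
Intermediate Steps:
$n{\left(D,M \right)} = - 4 M$
$c{\left(I,O \right)} = 0$ ($c{\left(I,O \right)} = \left(-1\right) 0 = 0$)
$r{\left(b \right)} = b + \sqrt{6} + b^{2}$ ($r{\left(b \right)} = \left(\left(b^{2} + 0\right) + b\right) + \sqrt{5 + 1} = \left(b^{2} + b\right) + \sqrt{6} = \left(b + b^{2}\right) + \sqrt{6} = b + \sqrt{6} + b^{2}$)
$\left(r{\left(n{\left(-1,0 \right)} \right)} + c{\left(-1,11 \right)}\right)^{2} = \left(\left(\left(-4\right) 0 + \sqrt{6} + \left(\left(-4\right) 0\right)^{2}\right) + 0\right)^{2} = \left(\left(0 + \sqrt{6} + 0^{2}\right) + 0\right)^{2} = \left(\left(0 + \sqrt{6} + 0\right) + 0\right)^{2} = \left(\sqrt{6} + 0\right)^{2} = \left(\sqrt{6}\right)^{2} = 6$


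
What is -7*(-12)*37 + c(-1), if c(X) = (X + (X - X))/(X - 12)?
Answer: 40405/13 ≈ 3108.1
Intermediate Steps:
c(X) = X/(-12 + X) (c(X) = (X + 0)/(-12 + X) = X/(-12 + X))
-7*(-12)*37 + c(-1) = -7*(-12)*37 - 1/(-12 - 1) = 84*37 - 1/(-13) = 3108 - 1*(-1/13) = 3108 + 1/13 = 40405/13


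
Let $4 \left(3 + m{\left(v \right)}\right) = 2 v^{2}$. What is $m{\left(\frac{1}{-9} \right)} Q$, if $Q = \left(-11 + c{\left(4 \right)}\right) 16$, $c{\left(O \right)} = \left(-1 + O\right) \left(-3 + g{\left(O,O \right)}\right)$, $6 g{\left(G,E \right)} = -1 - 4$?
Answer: $\frac{9700}{9} \approx 1077.8$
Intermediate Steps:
$g{\left(G,E \right)} = - \frac{5}{6}$ ($g{\left(G,E \right)} = \frac{-1 - 4}{6} = \frac{1}{6} \left(-5\right) = - \frac{5}{6}$)
$m{\left(v \right)} = -3 + \frac{v^{2}}{2}$ ($m{\left(v \right)} = -3 + \frac{2 v^{2}}{4} = -3 + \frac{v^{2}}{2}$)
$c{\left(O \right)} = \frac{23}{6} - \frac{23 O}{6}$ ($c{\left(O \right)} = \left(-1 + O\right) \left(-3 - \frac{5}{6}\right) = \left(-1 + O\right) \left(- \frac{23}{6}\right) = \frac{23}{6} - \frac{23 O}{6}$)
$Q = -360$ ($Q = \left(-11 + \left(\frac{23}{6} - \frac{46}{3}\right)\right) 16 = \left(-11 - \frac{23}{2}\right) 16 = \left(- \frac{45}{2}\right) 16 = -360$)
$m{\left(\frac{1}{-9} \right)} Q = \left(-3 + \frac{\left(\frac{1}{-9}\right)^{2}}{2}\right) \left(-360\right) = \left(-3 + \frac{\left(- \frac{1}{9}\right)^{2}}{2}\right) \left(-360\right) = \left(-3 + \frac{1}{2} \cdot \frac{1}{81}\right) \left(-360\right) = \left(-3 + \frac{1}{162}\right) \left(-360\right) = \left(- \frac{485}{162}\right) \left(-360\right) = \frac{9700}{9}$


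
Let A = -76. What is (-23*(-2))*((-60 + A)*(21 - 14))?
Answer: -43792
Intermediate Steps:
(-23*(-2))*((-60 + A)*(21 - 14)) = (-23*(-2))*((-60 - 76)*(21 - 14)) = 46*(-136*7) = 46*(-952) = -43792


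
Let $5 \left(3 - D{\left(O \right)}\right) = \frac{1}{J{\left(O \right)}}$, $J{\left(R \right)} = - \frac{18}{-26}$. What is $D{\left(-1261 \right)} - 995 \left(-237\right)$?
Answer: $\frac{10611797}{45} \approx 2.3582 \cdot 10^{5}$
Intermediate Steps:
$J{\left(R \right)} = \frac{9}{13}$ ($J{\left(R \right)} = \left(-18\right) \left(- \frac{1}{26}\right) = \frac{9}{13}$)
$D{\left(O \right)} = \frac{122}{45}$ ($D{\left(O \right)} = 3 - \frac{1}{5 \cdot \frac{9}{13}} = 3 - \frac{13}{45} = \frac{122}{45}$)
$D{\left(-1261 \right)} - 995 \left(-237\right) = \frac{122}{45} - 995 \left(-237\right) = \frac{122}{45} - -235815 = \frac{122}{45} + 235815 = \frac{10611797}{45}$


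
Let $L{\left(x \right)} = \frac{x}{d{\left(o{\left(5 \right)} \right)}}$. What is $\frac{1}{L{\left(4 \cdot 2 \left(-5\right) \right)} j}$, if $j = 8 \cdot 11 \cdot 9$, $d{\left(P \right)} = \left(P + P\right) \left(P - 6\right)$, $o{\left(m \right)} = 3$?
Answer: $\frac{1}{1760} \approx 0.00056818$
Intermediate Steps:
$d{\left(P \right)} = 2 P \left(-6 + P\right)$
$L{\left(x \right)} = - \frac{x}{18}$ ($L{\left(x \right)} = \frac{x}{2 \cdot 3 \left(-6 + 3\right)} = \frac{x}{2 \cdot 3 \left(-3\right)} = \frac{x}{-18} = x \left(- \frac{1}{18}\right) = - \frac{x}{18}$)
$j = 792$ ($j = 88 \cdot 9 = 792$)
$\frac{1}{L{\left(4 \cdot 2 \left(-5\right) \right)} j} = \frac{1}{- \frac{4 \cdot 2 \left(-5\right)}{18} \cdot 792} = \frac{1}{- \frac{8 \left(-5\right)}{18} \cdot 792} = \frac{1}{\left(- \frac{1}{18}\right) \left(-40\right) 792} = \frac{1}{\frac{20}{9} \cdot 792} = \frac{1}{1760}$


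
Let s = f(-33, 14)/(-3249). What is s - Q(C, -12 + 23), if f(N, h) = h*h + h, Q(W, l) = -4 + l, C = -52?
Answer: -7651/1083 ≈ -7.0646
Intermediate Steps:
f(N, h) = h + h² (f(N, h) = h² + h = h + h²)
s = -70/1083 (s = (14*(1 + 14))/(-3249) = (14*15)*(-1/3249) = 210*(-1/3249) = -70/1083 ≈ -0.064635)
s - Q(C, -12 + 23) = -70/1083 - (-4 + (-12 + 23)) = -70/1083 - (-4 + 11) = -70/1083 - 1*7 = -70/1083 - 7 = -7651/1083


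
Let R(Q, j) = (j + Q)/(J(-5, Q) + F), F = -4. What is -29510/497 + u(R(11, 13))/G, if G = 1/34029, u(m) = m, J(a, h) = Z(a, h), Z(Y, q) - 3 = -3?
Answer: -101503988/497 ≈ -2.0423e+5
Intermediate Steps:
Z(Y, q) = 0 (Z(Y, q) = 3 - 3 = 0)
J(a, h) = 0
R(Q, j) = -Q/4 - j/4 (R(Q, j) = (j + Q)/(0 - 4) = (Q + j)/(-4) = (Q + j)*(-¼) = -Q/4 - j/4)
G = 1/34029 ≈ 2.9387e-5
-29510/497 + u(R(11, 13))/G = -29510/497 + (-¼*11 - ¼*13)/(1/34029) = -29510*1/497 + (-11/4 - 13/4)*34029 = -29510/497 - 6*34029 = -29510/497 - 204174 = -101503988/497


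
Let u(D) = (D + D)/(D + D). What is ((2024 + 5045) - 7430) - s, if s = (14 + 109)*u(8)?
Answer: -484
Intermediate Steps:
u(D) = 1 (u(D) = (2*D)/((2*D)) = (2*D)*(1/(2*D)) = 1)
s = 123 (s = (14 + 109)*1 = 123*1 = 123)
((2024 + 5045) - 7430) - s = ((2024 + 5045) - 7430) - 1*123 = (7069 - 7430) - 123 = -361 - 123 = -484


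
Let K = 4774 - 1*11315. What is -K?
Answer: 6541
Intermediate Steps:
K = -6541 (K = 4774 - 11315 = -6541)
-K = -1*(-6541) = 6541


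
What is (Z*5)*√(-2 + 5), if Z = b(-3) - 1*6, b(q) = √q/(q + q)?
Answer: -30*√3 - 5*I/2 ≈ -51.962 - 2.5*I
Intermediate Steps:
b(q) = 1/(2*√q) (b(q) = √q/((2*q)) = (1/(2*q))*√q = 1/(2*√q))
Z = -6 - I*√3/6 (Z = 1/(2*√(-3)) - 1*6 = (-I*√3/3)/2 - 6 = -I*√3/6 - 6 = -6 - I*√3/6 ≈ -6.0 - 0.28868*I)
(Z*5)*√(-2 + 5) = ((-6 - I*√3/6)*5)*√(-2 + 5) = (-30 - 5*I*√3/6)*√3 = √3*(-30 - 5*I*√3/6)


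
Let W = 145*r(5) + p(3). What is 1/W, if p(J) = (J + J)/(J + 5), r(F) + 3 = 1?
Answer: -4/1157 ≈ -0.0034572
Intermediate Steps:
r(F) = -2 (r(F) = -3 + 1 = -2)
p(J) = 2*J/(5 + J) (p(J) = (2*J)/(5 + J) = 2*J/(5 + J))
W = -1157/4 (W = 145*(-2) + 2*3/(5 + 3) = -290 + 2*3/8 = -290 + 2*3*(1/8) = -290 + 3/4 = -1157/4 ≈ -289.25)
1/W = 1/(-1157/4) = -4/1157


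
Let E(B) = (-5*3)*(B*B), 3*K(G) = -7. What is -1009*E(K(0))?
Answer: 247205/3 ≈ 82402.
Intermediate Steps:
K(G) = -7/3 (K(G) = (⅓)*(-7) = -7/3)
E(B) = -15*B²
-1009*E(K(0)) = -(-15135)*(-7/3)² = -(-15135)*49/9 = -1009*(-245/3) = 247205/3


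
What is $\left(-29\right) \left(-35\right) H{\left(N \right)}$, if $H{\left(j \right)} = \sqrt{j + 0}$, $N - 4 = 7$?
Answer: $1015 \sqrt{11} \approx 3366.4$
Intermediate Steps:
$N = 11$ ($N = 4 + 7 = 11$)
$H{\left(j \right)} = \sqrt{j}$
$\left(-29\right) \left(-35\right) H{\left(N \right)} = \left(-29\right) \left(-35\right) \sqrt{11} = 1015 \sqrt{11}$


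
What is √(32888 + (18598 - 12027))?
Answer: √39459 ≈ 198.64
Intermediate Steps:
√(32888 + (18598 - 12027)) = √(32888 + 6571) = √39459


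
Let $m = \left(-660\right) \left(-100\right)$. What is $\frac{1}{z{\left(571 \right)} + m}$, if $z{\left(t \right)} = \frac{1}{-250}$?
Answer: $\frac{250}{16499999} \approx 1.5152 \cdot 10^{-5}$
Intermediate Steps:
$m = 66000$
$z{\left(t \right)} = - \frac{1}{250}$
$\frac{1}{z{\left(571 \right)} + m} = \frac{1}{- \frac{1}{250} + 66000} = \frac{1}{\frac{16499999}{250}} = \frac{250}{16499999}$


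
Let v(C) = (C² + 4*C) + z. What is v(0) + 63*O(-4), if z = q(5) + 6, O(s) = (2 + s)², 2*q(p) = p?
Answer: 521/2 ≈ 260.50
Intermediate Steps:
q(p) = p/2
z = 17/2 (z = (½)*5 + 6 = 5/2 + 6 = 17/2 ≈ 8.5000)
v(C) = 17/2 + C² + 4*C (v(C) = (C² + 4*C) + 17/2 = 17/2 + C² + 4*C)
v(0) + 63*O(-4) = (17/2 + 0² + 4*0) + 63*(2 - 4)² = (17/2 + 0 + 0) + 63*(-2)² = 17/2 + 63*4 = 17/2 + 252 = 521/2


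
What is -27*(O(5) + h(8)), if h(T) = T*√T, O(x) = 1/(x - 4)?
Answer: -27 - 432*√2 ≈ -637.94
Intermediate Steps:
O(x) = 1/(-4 + x)
h(T) = T^(3/2)
-27*(O(5) + h(8)) = -27*(1/(-4 + 5) + 8^(3/2)) = -27*(1/1 + 16*√2) = -27*(1 + 16*√2) = -27 - 432*√2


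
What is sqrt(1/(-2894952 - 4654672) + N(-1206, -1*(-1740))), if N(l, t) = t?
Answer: sqrt(24793617803611154)/3774812 ≈ 41.713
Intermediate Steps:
sqrt(1/(-2894952 - 4654672) + N(-1206, -1*(-1740))) = sqrt(1/(-2894952 - 4654672) - 1*(-1740)) = sqrt(1/(-7549624) + 1740) = sqrt(-1/7549624 + 1740) = sqrt(13136345759/7549624) = sqrt(24793617803611154)/3774812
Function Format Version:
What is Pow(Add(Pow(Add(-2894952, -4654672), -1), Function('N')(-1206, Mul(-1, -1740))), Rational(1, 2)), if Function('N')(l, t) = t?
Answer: Mul(Rational(1, 3774812), Pow(24793617803611154, Rational(1, 2))) ≈ 41.713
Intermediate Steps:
Pow(Add(Pow(Add(-2894952, -4654672), -1), Function('N')(-1206, Mul(-1, -1740))), Rational(1, 2)) = Pow(Add(Pow(Add(-2894952, -4654672), -1), Mul(-1, -1740)), Rational(1, 2)) = Pow(Add(Pow(-7549624, -1), 1740), Rational(1, 2)) = Pow(Add(Rational(-1, 7549624), 1740), Rational(1, 2)) = Pow(Rational(13136345759, 7549624), Rational(1, 2)) = Mul(Rational(1, 3774812), Pow(24793617803611154, Rational(1, 2)))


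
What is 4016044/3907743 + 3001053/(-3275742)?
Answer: 476060050423/4266919290102 ≈ 0.11157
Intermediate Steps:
4016044/3907743 + 3001053/(-3275742) = 4016044*(1/3907743) + 3001053*(-1/3275742) = 4016044/3907743 - 1000351/1091914 = 476060050423/4266919290102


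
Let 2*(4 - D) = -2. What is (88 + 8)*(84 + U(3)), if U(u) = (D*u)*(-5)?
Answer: 864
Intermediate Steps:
D = 5 (D = 4 - 1/2*(-2) = 4 + 1 = 5)
U(u) = -25*u (U(u) = (5*u)*(-5) = -25*u)
(88 + 8)*(84 + U(3)) = (88 + 8)*(84 - 25*3) = 96*(84 - 75) = 96*9 = 864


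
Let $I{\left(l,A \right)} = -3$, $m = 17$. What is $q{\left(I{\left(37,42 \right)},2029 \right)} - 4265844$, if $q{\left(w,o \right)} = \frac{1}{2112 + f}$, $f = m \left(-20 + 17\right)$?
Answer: $- \frac{8791904483}{2061} \approx -4.2658 \cdot 10^{6}$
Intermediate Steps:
$f = -51$ ($f = 17 \left(-20 + 17\right) = 17 \left(-3\right) = -51$)
$q{\left(w,o \right)} = \frac{1}{2061}$ ($q{\left(w,o \right)} = \frac{1}{2112 - 51} = \frac{1}{2061}$)
$q{\left(I{\left(37,42 \right)},2029 \right)} - 4265844 = \frac{1}{2061} - 4265844 = - \frac{8791904483}{2061}$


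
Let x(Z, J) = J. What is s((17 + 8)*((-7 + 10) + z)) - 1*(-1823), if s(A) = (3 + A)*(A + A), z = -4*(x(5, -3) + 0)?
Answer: 285323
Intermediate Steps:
z = 12 (z = -4*(-3 + 0) = -4*(-3) = 12)
s(A) = 2*A*(3 + A) (s(A) = (3 + A)*(2*A) = 2*A*(3 + A))
s((17 + 8)*((-7 + 10) + z)) - 1*(-1823) = 2*((17 + 8)*((-7 + 10) + 12))*(3 + (17 + 8)*((-7 + 10) + 12)) - 1*(-1823) = 2*(25*(3 + 12))*(3 + 25*(3 + 12)) + 1823 = 2*(25*15)*(3 + 25*15) + 1823 = 2*375*(3 + 375) + 1823 = 2*375*378 + 1823 = 283500 + 1823 = 285323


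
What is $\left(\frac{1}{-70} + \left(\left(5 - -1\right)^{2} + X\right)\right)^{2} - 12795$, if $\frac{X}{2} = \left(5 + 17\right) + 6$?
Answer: $- \frac{21234779}{4900} \approx -4333.6$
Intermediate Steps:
$X = 56$ ($X = 2 \left(\left(5 + 17\right) + 6\right) = 2 \left(22 + 6\right) = 2 \cdot 28 = 56$)
$\left(\frac{1}{-70} + \left(\left(5 - -1\right)^{2} + X\right)\right)^{2} - 12795 = \left(\frac{1}{-70} + \left(\left(5 - -1\right)^{2} + 56\right)\right)^{2} - 12795 = \left(- \frac{1}{70} + \left(\left(5 + \left(-2 + 3\right)\right)^{2} + 56\right)\right)^{2} - 12795 = \left(- \frac{1}{70} + \left(\left(5 + 1\right)^{2} + 56\right)\right)^{2} - 12795 = \left(- \frac{1}{70} + \left(6^{2} + 56\right)\right)^{2} - 12795 = \left(- \frac{1}{70} + \left(36 + 56\right)\right)^{2} - 12795 = \left(- \frac{1}{70} + 92\right)^{2} - 12795 = \left(\frac{6439}{70}\right)^{2} - 12795 = \frac{41460721}{4900} - 12795 = - \frac{21234779}{4900}$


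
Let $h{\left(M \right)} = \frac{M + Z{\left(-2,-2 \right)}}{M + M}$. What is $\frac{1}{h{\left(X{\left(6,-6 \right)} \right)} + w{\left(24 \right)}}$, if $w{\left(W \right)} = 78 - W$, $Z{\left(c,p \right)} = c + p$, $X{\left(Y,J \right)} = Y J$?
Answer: $\frac{9}{491} \approx 0.01833$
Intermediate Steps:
$X{\left(Y,J \right)} = J Y$
$h{\left(M \right)} = \frac{-4 + M}{2 M}$ ($h{\left(M \right)} = \frac{M - 4}{M + M} = \frac{M - 4}{2 M} = \left(-4 + M\right) \frac{1}{2 M} = \frac{-4 + M}{2 M}$)
$\frac{1}{h{\left(X{\left(6,-6 \right)} \right)} + w{\left(24 \right)}} = \frac{1}{\frac{-4 - 36}{2 \left(\left(-6\right) 6\right)} + \left(78 - 24\right)} = \frac{1}{\frac{-4 - 36}{2 \left(-36\right)} + \left(78 - 24\right)} = \frac{1}{\frac{1}{2} \left(- \frac{1}{36}\right) \left(-40\right) + 54} = \frac{1}{\frac{5}{9} + 54} = \frac{1}{\frac{491}{9}} = \frac{9}{491}$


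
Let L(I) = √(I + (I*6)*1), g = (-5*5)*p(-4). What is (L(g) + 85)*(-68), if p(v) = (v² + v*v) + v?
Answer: -5780 - 4760*I ≈ -5780.0 - 4760.0*I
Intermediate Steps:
p(v) = v + 2*v² (p(v) = (v² + v²) + v = 2*v² + v = v + 2*v²)
g = -700 (g = (-5*5)*(-4*(1 + 2*(-4))) = -(-100)*(1 - 8) = -(-100)*(-7) = -25*28 = -700)
L(I) = √7*√I (L(I) = √(I + (6*I)*1) = √(I + 6*I) = √(7*I) = √7*√I)
(L(g) + 85)*(-68) = (√7*√(-700) + 85)*(-68) = (√7*(10*I*√7) + 85)*(-68) = (70*I + 85)*(-68) = (85 + 70*I)*(-68) = -5780 - 4760*I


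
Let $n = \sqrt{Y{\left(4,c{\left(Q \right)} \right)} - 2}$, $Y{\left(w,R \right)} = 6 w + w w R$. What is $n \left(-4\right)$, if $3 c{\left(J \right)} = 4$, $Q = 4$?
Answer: $- \frac{4 \sqrt{390}}{3} \approx -26.331$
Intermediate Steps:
$c{\left(J \right)} = \frac{4}{3}$ ($c{\left(J \right)} = \frac{1}{3} \cdot 4 = \frac{4}{3}$)
$Y{\left(w,R \right)} = 6 w + R w^{2}$ ($Y{\left(w,R \right)} = 6 w + w^{2} R = 6 w + R w^{2}$)
$n = \frac{\sqrt{390}}{3}$ ($n = \sqrt{4 \left(6 + \frac{4}{3} \cdot 4\right) - 2} = \sqrt{4 \left(6 + \frac{16}{3}\right) - 2} = \sqrt{4 \cdot \frac{34}{3} - 2} = \sqrt{\frac{136}{3} - 2} = \sqrt{\frac{130}{3}} = \frac{\sqrt{390}}{3} \approx 6.5828$)
$n \left(-4\right) = \frac{\sqrt{390}}{3} \left(-4\right) = - \frac{4 \sqrt{390}}{3}$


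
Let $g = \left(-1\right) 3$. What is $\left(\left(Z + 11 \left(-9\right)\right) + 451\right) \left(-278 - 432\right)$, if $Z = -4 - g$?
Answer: $-249210$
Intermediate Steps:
$g = -3$
$Z = -1$ ($Z = -4 - -3 = -4 + 3 = -1$)
$\left(\left(Z + 11 \left(-9\right)\right) + 451\right) \left(-278 - 432\right) = \left(\left(-1 + 11 \left(-9\right)\right) + 451\right) \left(-278 - 432\right) = \left(\left(-1 - 99\right) + 451\right) \left(-710\right) = \left(-100 + 451\right) \left(-710\right) = 351 \left(-710\right) = -249210$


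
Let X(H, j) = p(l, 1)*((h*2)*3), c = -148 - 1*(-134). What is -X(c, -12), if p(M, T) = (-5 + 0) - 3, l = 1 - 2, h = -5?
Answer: -240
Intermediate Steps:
c = -14 (c = -148 + 134 = -14)
l = -1
p(M, T) = -8 (p(M, T) = -5 - 3 = -8)
X(H, j) = 240 (X(H, j) = -8*(-5*2)*3 = -(-80)*3 = -8*(-30) = 240)
-X(c, -12) = -1*240 = -240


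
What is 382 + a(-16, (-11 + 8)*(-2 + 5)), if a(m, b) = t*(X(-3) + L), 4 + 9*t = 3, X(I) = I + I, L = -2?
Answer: 3446/9 ≈ 382.89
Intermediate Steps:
X(I) = 2*I
t = -1/9 (t = -4/9 + (1/9)*3 = -4/9 + 1/3 = -1/9 ≈ -0.11111)
a(m, b) = 8/9 (a(m, b) = -(2*(-3) - 2)/9 = -(-6 - 2)/9 = -1/9*(-8) = 8/9)
382 + a(-16, (-11 + 8)*(-2 + 5)) = 382 + 8/9 = 3446/9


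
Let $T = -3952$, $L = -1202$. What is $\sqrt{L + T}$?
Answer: $i \sqrt{5154} \approx 71.791 i$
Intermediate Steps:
$\sqrt{L + T} = \sqrt{-1202 - 3952} = \sqrt{-5154} = i \sqrt{5154}$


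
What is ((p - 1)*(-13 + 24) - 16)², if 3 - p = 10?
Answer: 10816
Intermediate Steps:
p = -7 (p = 3 - 1*10 = 3 - 10 = -7)
((p - 1)*(-13 + 24) - 16)² = ((-7 - 1)*(-13 + 24) - 16)² = (-8*11 - 16)² = (-88 - 16)² = (-104)² = 10816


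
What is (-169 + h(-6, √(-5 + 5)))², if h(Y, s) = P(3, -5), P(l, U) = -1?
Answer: 28900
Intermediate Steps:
h(Y, s) = -1
(-169 + h(-6, √(-5 + 5)))² = (-169 - 1)² = (-170)² = 28900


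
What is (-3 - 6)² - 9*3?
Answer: 54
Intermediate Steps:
(-3 - 6)² - 9*3 = (-9)² - 27 = 81 - 27 = 54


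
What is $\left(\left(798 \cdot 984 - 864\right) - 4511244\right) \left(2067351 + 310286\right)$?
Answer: $-8861158272012$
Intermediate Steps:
$\left(\left(798 \cdot 984 - 864\right) - 4511244\right) \left(2067351 + 310286\right) = \left(\left(785232 - 864\right) - 4511244\right) 2377637 = \left(784368 - 4511244\right) 2377637 = \left(-3726876\right) 2377637 = -8861158272012$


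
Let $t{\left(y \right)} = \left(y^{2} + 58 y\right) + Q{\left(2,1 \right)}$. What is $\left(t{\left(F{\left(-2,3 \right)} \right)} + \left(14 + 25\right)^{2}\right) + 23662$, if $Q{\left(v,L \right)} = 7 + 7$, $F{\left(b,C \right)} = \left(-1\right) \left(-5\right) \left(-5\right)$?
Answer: $24372$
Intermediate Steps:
$F{\left(b,C \right)} = -25$ ($F{\left(b,C \right)} = 5 \left(-5\right) = -25$)
$Q{\left(v,L \right)} = 14$
$t{\left(y \right)} = 14 + y^{2} + 58 y$ ($t{\left(y \right)} = \left(y^{2} + 58 y\right) + 14 = 14 + y^{2} + 58 y$)
$\left(t{\left(F{\left(-2,3 \right)} \right)} + \left(14 + 25\right)^{2}\right) + 23662 = \left(\left(14 + \left(-25\right)^{2} + 58 \left(-25\right)\right) + \left(14 + 25\right)^{2}\right) + 23662 = \left(\left(14 + 625 - 1450\right) + 39^{2}\right) + 23662 = \left(-811 + 1521\right) + 23662 = 710 + 23662 = 24372$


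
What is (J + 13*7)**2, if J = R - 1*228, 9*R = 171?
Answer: 13924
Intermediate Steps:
R = 19 (R = (1/9)*171 = 19)
J = -209 (J = 19 - 1*228 = 19 - 228 = -209)
(J + 13*7)**2 = (-209 + 13*7)**2 = (-209 + 91)**2 = (-118)**2 = 13924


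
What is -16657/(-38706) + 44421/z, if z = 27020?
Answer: 1084715683/522918060 ≈ 2.0744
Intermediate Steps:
-16657/(-38706) + 44421/z = -16657/(-38706) + 44421/27020 = -16657*(-1/38706) + 44421*(1/27020) = 16657/38706 + 44421/27020 = 1084715683/522918060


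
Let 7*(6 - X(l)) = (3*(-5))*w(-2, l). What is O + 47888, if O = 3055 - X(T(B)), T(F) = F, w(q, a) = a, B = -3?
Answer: 356604/7 ≈ 50943.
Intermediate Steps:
X(l) = 6 + 15*l/7 (X(l) = 6 - 3*(-5)*l/7 = 6 - (-15)*l/7 = 6 + 15*l/7)
O = 21388/7 (O = 3055 - (6 + (15/7)*(-3)) = 3055 - (6 - 45/7) = 3055 - 1*(-3/7) = 3055 + 3/7 = 21388/7 ≈ 3055.4)
O + 47888 = 21388/7 + 47888 = 356604/7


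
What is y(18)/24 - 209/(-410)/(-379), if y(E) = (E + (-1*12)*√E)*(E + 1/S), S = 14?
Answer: 58964653/4350920 - 759*√2/28 ≈ -24.783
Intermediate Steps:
y(E) = (1/14 + E)*(E - 12*√E) (y(E) = (E + (-1*12)*√E)*(E + 1/14) = (E - 12*√E)*(E + 1/14) = (E - 12*√E)*(1/14 + E) = (1/14 + E)*(E - 12*√E))
y(18)/24 - 209/(-410)/(-379) = (18² - 648*√2 - 18*√2/7 + (1/14)*18)/24 - 209/(-410)/(-379) = (324 - 648*√2 - 18*√2/7 + 9/7)*(1/24) - 209*(-1/410)*(-1/379) = (324 - 648*√2 - 18*√2/7 + 9/7)*(1/24) + (209/410)*(-1/379) = (2277/7 - 4554*√2/7)*(1/24) - 209/155390 = (759/56 - 759*√2/28) - 209/155390 = 58964653/4350920 - 759*√2/28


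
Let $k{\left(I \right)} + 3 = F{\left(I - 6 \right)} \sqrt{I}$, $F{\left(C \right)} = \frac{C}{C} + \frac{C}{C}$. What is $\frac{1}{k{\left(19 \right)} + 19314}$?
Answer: $\frac{19311}{372914645} - \frac{2 \sqrt{19}}{372914645} \approx 5.1761 \cdot 10^{-5}$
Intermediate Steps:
$F{\left(C \right)} = 2$ ($F{\left(C \right)} = 1 + 1 = 2$)
$k{\left(I \right)} = -3 + 2 \sqrt{I}$
$\frac{1}{k{\left(19 \right)} + 19314} = \frac{1}{\left(-3 + 2 \sqrt{19}\right) + 19314} = \frac{1}{19311 + 2 \sqrt{19}}$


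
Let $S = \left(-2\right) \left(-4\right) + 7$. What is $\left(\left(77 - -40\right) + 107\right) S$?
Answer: $3360$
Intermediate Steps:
$S = 15$ ($S = 8 + 7 = 15$)
$\left(\left(77 - -40\right) + 107\right) S = \left(\left(77 - -40\right) + 107\right) 15 = \left(\left(77 + 40\right) + 107\right) 15 = \left(117 + 107\right) 15 = 224 \cdot 15 = 3360$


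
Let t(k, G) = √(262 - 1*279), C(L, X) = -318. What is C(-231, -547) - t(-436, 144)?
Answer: -318 - I*√17 ≈ -318.0 - 4.1231*I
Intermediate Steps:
t(k, G) = I*√17 (t(k, G) = √(262 - 279) = √(-17) = I*√17)
C(-231, -547) - t(-436, 144) = -318 - I*√17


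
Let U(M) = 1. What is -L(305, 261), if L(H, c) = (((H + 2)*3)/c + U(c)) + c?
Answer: -23101/87 ≈ -265.53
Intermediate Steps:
L(H, c) = 1 + c + (6 + 3*H)/c (L(H, c) = (((H + 2)*3)/c + 1) + c = (((2 + H)*3)/c + 1) + c = ((6 + 3*H)/c + 1) + c = (1 + (6 + 3*H)/c) + c = 1 + c + (6 + 3*H)/c)
-L(305, 261) = -(6 + 3*305 + 261*(1 + 261))/261 = -(6 + 915 + 261*262)/261 = -(6 + 915 + 68382)/261 = -69303/261 = -1*23101/87 = -23101/87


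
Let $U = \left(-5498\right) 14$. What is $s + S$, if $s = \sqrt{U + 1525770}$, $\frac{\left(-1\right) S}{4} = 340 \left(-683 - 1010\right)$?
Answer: $2302480 + \sqrt{1448798} \approx 2.3037 \cdot 10^{6}$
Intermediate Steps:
$U = -76972$
$S = 2302480$ ($S = - 4 \cdot 340 \left(-683 - 1010\right) = - 4 \cdot 340 \left(-1693\right) = \left(-4\right) \left(-575620\right) = 2302480$)
$s = \sqrt{1448798}$ ($s = \sqrt{-76972 + 1525770} = \sqrt{1448798} \approx 1203.7$)
$s + S = \sqrt{1448798} + 2302480 = 2302480 + \sqrt{1448798}$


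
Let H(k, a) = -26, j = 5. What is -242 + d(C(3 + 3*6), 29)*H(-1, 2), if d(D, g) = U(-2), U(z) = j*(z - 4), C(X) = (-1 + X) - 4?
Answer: 538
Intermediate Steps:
C(X) = -5 + X
U(z) = -20 + 5*z (U(z) = 5*(z - 4) = 5*(-4 + z) = -20 + 5*z)
d(D, g) = -30 (d(D, g) = -20 + 5*(-2) = -20 - 10 = -30)
-242 + d(C(3 + 3*6), 29)*H(-1, 2) = -242 - 30*(-26) = -242 + 780 = 538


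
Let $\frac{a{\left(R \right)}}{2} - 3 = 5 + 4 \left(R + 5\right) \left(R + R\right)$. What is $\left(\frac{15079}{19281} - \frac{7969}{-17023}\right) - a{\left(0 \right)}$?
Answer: $- \frac{4841187302}{328220463} \approx -14.75$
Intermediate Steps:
$a{\left(R \right)} = 16 + 16 R \left(5 + R\right)$ ($a{\left(R \right)} = 6 + 2 \left(5 + 4 \left(R + 5\right) \left(R + R\right)\right) = 6 + 2 \left(5 + 4 \left(5 + R\right) 2 R\right) = 6 + 2 \left(5 + 4 \cdot 2 R \left(5 + R\right)\right) = 6 + 2 \left(5 + 8 R \left(5 + R\right)\right) = 6 + \left(10 + 16 R \left(5 + R\right)\right) = 16 + 16 R \left(5 + R\right)$)
$\left(\frac{15079}{19281} - \frac{7969}{-17023}\right) - a{\left(0 \right)} = \left(\frac{15079}{19281} - \frac{7969}{-17023}\right) - \left(16 + 16 \cdot 0^{2} + 80 \cdot 0\right) = \left(15079 \cdot \frac{1}{19281} - - \frac{7969}{17023}\right) - \left(16 + 16 \cdot 0 + 0\right) = \left(\frac{15079}{19281} + \frac{7969}{17023}\right) - \left(16 + 0 + 0\right) = \frac{410340106}{328220463} - 16 = - \frac{4841187302}{328220463}$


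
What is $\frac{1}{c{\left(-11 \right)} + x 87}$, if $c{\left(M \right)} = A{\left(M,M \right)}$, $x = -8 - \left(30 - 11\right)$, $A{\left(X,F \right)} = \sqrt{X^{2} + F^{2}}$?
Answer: $- \frac{2349}{5517559} - \frac{11 \sqrt{2}}{5517559} \approx -0.00042855$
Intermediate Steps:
$A{\left(X,F \right)} = \sqrt{F^{2} + X^{2}}$
$x = -27$ ($x = -8 - \left(30 - 11\right) = -8 - 19 = -27$)
$c{\left(M \right)} = \sqrt{2} \sqrt{M^{2}}$ ($c{\left(M \right)} = \sqrt{M^{2} + M^{2}} = \sqrt{2 M^{2}} = \sqrt{2} \sqrt{M^{2}}$)
$\frac{1}{c{\left(-11 \right)} + x 87} = \frac{1}{\sqrt{2} \sqrt{\left(-11\right)^{2}} - 2349} = \frac{1}{\sqrt{2} \sqrt{121} - 2349} = \frac{1}{\sqrt{2} \cdot 11 - 2349} = \frac{1}{11 \sqrt{2} - 2349} = \frac{1}{-2349 + 11 \sqrt{2}}$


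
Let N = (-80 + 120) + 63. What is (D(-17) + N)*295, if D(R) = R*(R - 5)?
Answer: 140715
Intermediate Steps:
D(R) = R*(-5 + R)
N = 103 (N = 40 + 63 = 103)
(D(-17) + N)*295 = (-17*(-5 - 17) + 103)*295 = (-17*(-22) + 103)*295 = (374 + 103)*295 = 477*295 = 140715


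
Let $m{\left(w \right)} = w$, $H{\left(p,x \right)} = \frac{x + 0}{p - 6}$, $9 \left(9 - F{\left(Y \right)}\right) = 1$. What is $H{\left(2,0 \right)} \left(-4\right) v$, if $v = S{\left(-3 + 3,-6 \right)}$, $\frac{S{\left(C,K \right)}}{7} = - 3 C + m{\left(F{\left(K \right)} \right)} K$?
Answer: $0$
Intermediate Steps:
$F{\left(Y \right)} = \frac{80}{9}$ ($F{\left(Y \right)} = 9 - \frac{1}{9} = \frac{80}{9}$)
$H{\left(p,x \right)} = \frac{x}{-6 + p}$
$S{\left(C,K \right)} = - 21 C + \frac{560 K}{9}$ ($S{\left(C,K \right)} = 7 \left(- 3 C + \frac{80 K}{9}\right) = - 21 C + \frac{560 K}{9}$)
$v = - \frac{1120}{3}$ ($v = - 21 \left(-3 + 3\right) + \frac{560}{9} \left(-6\right) = \left(-21\right) 0 - \frac{1120}{3} = 0 - \frac{1120}{3} = - \frac{1120}{3} \approx -373.33$)
$H{\left(2,0 \right)} \left(-4\right) v = \frac{0}{-6 + 2} \left(-4\right) \left(- \frac{1120}{3}\right) = \frac{0}{-4} \left(-4\right) \left(- \frac{1120}{3}\right) = 0 \left(- \frac{1}{4}\right) \left(-4\right) \left(- \frac{1120}{3}\right) = 0 \left(-4\right) \left(- \frac{1120}{3}\right) = 0 \left(- \frac{1120}{3}\right) = 0$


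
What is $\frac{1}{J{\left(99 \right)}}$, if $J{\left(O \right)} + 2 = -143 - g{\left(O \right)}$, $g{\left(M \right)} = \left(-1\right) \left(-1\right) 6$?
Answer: $- \frac{1}{151} \approx -0.0066225$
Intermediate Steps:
$g{\left(M \right)} = 6$ ($g{\left(M \right)} = 1 \cdot 6 = 6$)
$J{\left(O \right)} = -151$ ($J{\left(O \right)} = -2 - 149 = -151$)
$\frac{1}{J{\left(99 \right)}} = \frac{1}{-151} = - \frac{1}{151}$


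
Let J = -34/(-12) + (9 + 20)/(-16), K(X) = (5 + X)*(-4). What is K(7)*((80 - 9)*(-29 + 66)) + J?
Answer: -6052559/48 ≈ -1.2610e+5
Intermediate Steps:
K(X) = -20 - 4*X
J = 49/48 (J = -34*(-1/12) + 29*(-1/16) = 17/6 - 29/16 = 49/48 ≈ 1.0208)
K(7)*((80 - 9)*(-29 + 66)) + J = (-20 - 4*7)*((80 - 9)*(-29 + 66)) + 49/48 = (-20 - 28)*(71*37) + 49/48 = -48*2627 + 49/48 = -126096 + 49/48 = -6052559/48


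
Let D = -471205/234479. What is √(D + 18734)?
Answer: 3*√2335356809339/33497 ≈ 136.86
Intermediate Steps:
D = -67315/33497 (D = -471205*1/234479 = -67315/33497 ≈ -2.0096)
√(D + 18734) = √(-67315/33497 + 18734) = √(627465483/33497) = 3*√2335356809339/33497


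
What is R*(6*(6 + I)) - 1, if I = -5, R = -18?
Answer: -109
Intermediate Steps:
R*(6*(6 + I)) - 1 = -108*(6 - 5) - 1 = -108 - 1 = -109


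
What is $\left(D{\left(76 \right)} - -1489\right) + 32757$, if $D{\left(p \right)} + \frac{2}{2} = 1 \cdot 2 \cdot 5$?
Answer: $34255$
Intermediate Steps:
$D{\left(p \right)} = 9$ ($D{\left(p \right)} = -1 + 1 \cdot 2 \cdot 5 = -1 + 2 \cdot 5 = -1 + 10 = 9$)
$\left(D{\left(76 \right)} - -1489\right) + 32757 = \left(9 - -1489\right) + 32757 = \left(9 + 1489\right) + 32757 = 1498 + 32757 = 34255$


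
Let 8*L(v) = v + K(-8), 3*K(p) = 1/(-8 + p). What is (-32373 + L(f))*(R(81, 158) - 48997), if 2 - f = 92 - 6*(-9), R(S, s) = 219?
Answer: 303353918405/192 ≈ 1.5800e+9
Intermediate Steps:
f = -144 (f = 2 - (92 - 6*(-9)) = 2 - (92 + 54) = 2 - 1*146 = 2 - 146 = -144)
K(p) = 1/(3*(-8 + p))
L(v) = -1/384 + v/8 (L(v) = (v + 1/(3*(-8 - 8)))/8 = (v + (⅓)/(-16))/8 = (v + (⅓)*(-1/16))/8 = (v - 1/48)/8 = (-1/48 + v)/8 = -1/384 + v/8)
(-32373 + L(f))*(R(81, 158) - 48997) = (-32373 + (-1/384 + (⅛)*(-144)))*(219 - 48997) = (-32373 + (-1/384 - 18))*(-48778) = (-32373 - 6913/384)*(-48778) = -12438145/384*(-48778) = 303353918405/192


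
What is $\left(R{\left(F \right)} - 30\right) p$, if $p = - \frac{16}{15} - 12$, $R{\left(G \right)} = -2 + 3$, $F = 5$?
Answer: $\frac{5684}{15} \approx 378.93$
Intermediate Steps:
$R{\left(G \right)} = 1$
$p = - \frac{196}{15}$ ($p = \left(-16\right) \frac{1}{15} - 12 = - \frac{16}{15} - 12 = - \frac{196}{15} \approx -13.067$)
$\left(R{\left(F \right)} - 30\right) p = \left(1 - 30\right) \left(- \frac{196}{15}\right) = \left(-29\right) \left(- \frac{196}{15}\right) = \frac{5684}{15}$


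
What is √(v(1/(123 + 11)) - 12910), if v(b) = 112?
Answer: 9*I*√158 ≈ 113.13*I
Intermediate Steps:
√(v(1/(123 + 11)) - 12910) = √(112 - 12910) = √(-12798) = 9*I*√158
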